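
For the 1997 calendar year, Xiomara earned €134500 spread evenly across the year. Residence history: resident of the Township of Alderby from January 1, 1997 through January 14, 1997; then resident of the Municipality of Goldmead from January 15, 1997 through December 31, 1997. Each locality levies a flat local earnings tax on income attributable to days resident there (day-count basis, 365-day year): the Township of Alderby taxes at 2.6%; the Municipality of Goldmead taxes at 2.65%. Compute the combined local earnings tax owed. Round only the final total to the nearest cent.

€3561.67

The Township of Alderby, January 1 – January 14, 1997: 14 days → €134500 × 2.6% × 14/365 = €134.1315
The Municipality of Goldmead, January 15 – December 31, 1997: 351 days → €134500 × 2.65% × 351/365 = €3427.5390
Total = €3561.6705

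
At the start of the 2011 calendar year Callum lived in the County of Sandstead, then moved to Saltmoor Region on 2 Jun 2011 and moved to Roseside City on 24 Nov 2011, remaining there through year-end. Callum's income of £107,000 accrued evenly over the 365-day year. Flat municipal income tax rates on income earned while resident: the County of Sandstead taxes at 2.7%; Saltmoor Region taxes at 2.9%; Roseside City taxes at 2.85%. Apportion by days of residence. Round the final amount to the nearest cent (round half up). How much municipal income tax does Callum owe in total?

£3,008.31

The County of Sandstead, 1 Jan – 1 Jun 2011: 152 days → £107,000 × 2.7% × 152/365 = £1,203.0904
Saltmoor Region, 2 Jun – 23 Nov 2011: 175 days → £107,000 × 2.9% × 175/365 = £1,487.7397
Roseside City, 24 Nov – 31 Dec 2011: 38 days → £107,000 × 2.85% × 38/365 = £317.4822
Total = £3,008.3123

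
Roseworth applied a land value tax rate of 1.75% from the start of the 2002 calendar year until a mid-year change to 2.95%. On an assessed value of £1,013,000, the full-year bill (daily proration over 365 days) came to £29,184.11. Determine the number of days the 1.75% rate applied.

21 days

Let d = days at the first rate; then 365 − d days at the second rate.
£1,013,000 × [1.75%·d + 2.95%·(365−d)] / 365 = £29,184.11
Solving gives d = 21, so the new rate took effect on January 22, 2002.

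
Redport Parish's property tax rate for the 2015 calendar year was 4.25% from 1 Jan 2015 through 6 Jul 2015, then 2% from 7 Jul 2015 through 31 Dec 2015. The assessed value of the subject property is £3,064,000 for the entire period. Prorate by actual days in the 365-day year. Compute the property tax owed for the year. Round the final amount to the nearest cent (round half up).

1 Jan – 6 Jul 2015: 187 days at 4.25% → £3,064,000 × 4.25% × 187/365 = £66,715.4521
7 Jul – 31 Dec 2015: 178 days at 2% → £3,064,000 × 2% × 178/365 = £29,884.4932
Total = £96,599.9452

£96,599.95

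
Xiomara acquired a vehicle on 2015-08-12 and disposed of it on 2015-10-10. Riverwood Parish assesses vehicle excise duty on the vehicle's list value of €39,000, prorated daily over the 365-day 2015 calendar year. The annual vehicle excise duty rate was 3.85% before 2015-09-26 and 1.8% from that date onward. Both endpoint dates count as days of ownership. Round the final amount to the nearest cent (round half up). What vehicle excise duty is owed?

2015-08-12 to 2015-09-25: 45 days at 3.85% → €39,000 × 3.85% × 45/365 = €185.1164
2015-09-26 to 2015-10-10: 15 days at 1.8% → €39,000 × 1.8% × 15/365 = €28.8493
Total = €213.9658

€213.97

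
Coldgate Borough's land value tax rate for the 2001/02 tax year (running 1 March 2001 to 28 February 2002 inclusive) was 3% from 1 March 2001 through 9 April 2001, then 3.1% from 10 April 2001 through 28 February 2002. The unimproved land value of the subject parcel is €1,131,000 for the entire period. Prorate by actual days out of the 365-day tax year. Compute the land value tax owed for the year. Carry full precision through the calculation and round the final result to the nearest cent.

€34,937.05

1 March – 9 April 2001: 40 days at 3% → €1,131,000 × 3% × 40/365 = €3,718.3562
10 April 2001 – 28 February 2002: 325 days at 3.1% → €1,131,000 × 3.1% × 325/365 = €31,218.6986
Total = €34,937.0548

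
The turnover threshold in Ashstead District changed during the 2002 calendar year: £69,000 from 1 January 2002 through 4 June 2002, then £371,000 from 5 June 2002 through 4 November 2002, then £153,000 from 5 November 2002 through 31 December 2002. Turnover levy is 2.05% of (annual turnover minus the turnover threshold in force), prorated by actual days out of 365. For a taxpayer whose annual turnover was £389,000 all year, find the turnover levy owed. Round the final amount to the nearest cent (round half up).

1 January – 4 June 2002: 155 days, exemption £69,000 → (£389,000 − £69,000) × 2.05% × 155/365 = £2,785.7534
5 June – 4 November 2002: 153 days, exemption £371,000 → (£389,000 − £371,000) × 2.05% × 153/365 = £154.6767
5 November – 31 December 2002: 57 days, exemption £153,000 → (£389,000 − £153,000) × 2.05% × 57/365 = £755.5233
Total = £3,695.9534

£3,695.95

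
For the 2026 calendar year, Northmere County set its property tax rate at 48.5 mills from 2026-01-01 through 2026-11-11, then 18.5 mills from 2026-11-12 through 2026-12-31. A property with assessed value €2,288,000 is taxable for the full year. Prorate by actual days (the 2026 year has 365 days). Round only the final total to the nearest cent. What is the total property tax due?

€101,565.26

2026-01-01 to 2026-11-11: 315 days at 48.5 mills → €2,288,000 × 4.85% × 315/365 = €95,766.9041
2026-11-12 to 2026-12-31: 50 days at 18.5 mills → €2,288,000 × 1.85% × 50/365 = €5,798.3562
Total = €101,565.2603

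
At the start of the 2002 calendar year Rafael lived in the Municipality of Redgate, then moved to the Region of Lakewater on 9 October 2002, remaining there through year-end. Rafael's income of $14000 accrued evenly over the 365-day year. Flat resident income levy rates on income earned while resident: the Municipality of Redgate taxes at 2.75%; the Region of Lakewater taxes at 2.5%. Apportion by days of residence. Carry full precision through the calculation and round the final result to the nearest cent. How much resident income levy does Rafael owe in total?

The Municipality of Redgate, 1 January – 8 October 2002: 281 days → $14000 × 2.75% × 281/365 = $296.3973
The Region of Lakewater, 9 October – 31 December 2002: 84 days → $14000 × 2.5% × 84/365 = $80.5479
Total = $376.9452

$376.95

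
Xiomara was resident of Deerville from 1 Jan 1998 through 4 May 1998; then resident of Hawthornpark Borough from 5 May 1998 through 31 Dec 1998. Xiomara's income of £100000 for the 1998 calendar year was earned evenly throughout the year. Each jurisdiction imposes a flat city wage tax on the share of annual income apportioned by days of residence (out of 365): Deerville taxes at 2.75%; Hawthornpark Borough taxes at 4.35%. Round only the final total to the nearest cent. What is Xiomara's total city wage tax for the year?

£3806.44

Deerville, 1 Jan – 4 May 1998: 124 days → £100000 × 2.75% × 124/365 = £934.2466
Hawthornpark Borough, 5 May – 31 Dec 1998: 241 days → £100000 × 4.35% × 241/365 = £2872.1918
Total = £3806.4384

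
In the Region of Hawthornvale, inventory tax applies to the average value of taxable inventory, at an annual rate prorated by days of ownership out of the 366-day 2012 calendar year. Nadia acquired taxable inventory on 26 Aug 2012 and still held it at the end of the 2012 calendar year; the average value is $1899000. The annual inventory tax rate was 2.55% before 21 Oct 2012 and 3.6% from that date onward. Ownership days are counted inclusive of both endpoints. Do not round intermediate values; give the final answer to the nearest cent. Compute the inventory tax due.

$20857.87

26 Aug – 20 Oct 2012: 56 days at 2.55% → $1899000 × 2.55% × 56/366 = $7409.2131
21 Oct – 31 Dec 2012: 72 days at 3.6% → $1899000 × 3.6% × 72/366 = $13448.6557
Total = $20857.8689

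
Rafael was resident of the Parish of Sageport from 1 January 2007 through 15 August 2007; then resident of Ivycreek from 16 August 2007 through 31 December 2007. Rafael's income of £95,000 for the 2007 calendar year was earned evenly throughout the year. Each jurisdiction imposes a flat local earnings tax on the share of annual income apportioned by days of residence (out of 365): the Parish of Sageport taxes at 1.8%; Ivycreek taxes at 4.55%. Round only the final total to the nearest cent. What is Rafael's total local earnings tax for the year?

£2,697.74

The Parish of Sageport, 1 January – 15 August 2007: 227 days → £95,000 × 1.8% × 227/365 = £1,063.4795
Ivycreek, 16 August – 31 December 2007: 138 days → £95,000 × 4.55% × 138/365 = £1,634.2603
Total = £2,697.7397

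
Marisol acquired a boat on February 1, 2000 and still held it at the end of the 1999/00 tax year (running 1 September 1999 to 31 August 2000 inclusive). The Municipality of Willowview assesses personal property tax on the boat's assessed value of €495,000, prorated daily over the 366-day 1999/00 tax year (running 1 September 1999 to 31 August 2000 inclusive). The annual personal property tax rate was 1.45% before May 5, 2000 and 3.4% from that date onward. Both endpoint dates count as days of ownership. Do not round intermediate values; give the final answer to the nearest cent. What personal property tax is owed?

February 1 – May 4, 2000: 94 days at 1.45% → €495,000 × 1.45% × 94/366 = €1,843.4016
May 5 – August 31, 2000: 119 days at 3.4% → €495,000 × 3.4% × 119/366 = €5,472.0492
Total = €7,315.4508

€7,315.45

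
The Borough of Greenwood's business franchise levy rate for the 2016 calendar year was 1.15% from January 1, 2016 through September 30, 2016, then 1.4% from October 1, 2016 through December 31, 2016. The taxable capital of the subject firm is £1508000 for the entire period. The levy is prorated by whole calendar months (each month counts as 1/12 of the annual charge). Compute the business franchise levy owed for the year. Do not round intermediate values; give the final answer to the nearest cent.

January 1 – September 30, 2016: 9 months at 1.15% → £1508000 × 1.15% × 9/12 = £13006.5000
October 1 – December 31, 2016: 3 months at 1.4% → £1508000 × 1.4% × 3/12 = £5278.0000
Total = £18284.5000

£18284.50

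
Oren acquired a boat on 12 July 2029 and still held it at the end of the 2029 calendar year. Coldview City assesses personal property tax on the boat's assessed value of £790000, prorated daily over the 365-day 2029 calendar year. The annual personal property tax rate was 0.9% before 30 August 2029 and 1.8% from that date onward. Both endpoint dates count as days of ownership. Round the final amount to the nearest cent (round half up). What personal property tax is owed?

12 July – 29 August 2029: 49 days at 0.9% → £790000 × 0.9% × 49/365 = £954.4932
30 August – 31 December 2029: 124 days at 1.8% → £790000 × 1.8% × 124/365 = £4830.9041
Total = £5785.3973

£5785.40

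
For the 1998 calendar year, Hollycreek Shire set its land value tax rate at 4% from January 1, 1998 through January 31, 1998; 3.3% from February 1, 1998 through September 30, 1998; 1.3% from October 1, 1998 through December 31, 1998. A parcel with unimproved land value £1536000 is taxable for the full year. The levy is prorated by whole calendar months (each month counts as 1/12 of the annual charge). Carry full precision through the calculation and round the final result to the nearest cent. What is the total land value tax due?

January 1 – January 31, 1998: 1 month at 4% → £1536000 × 4% × 1/12 = £5120.0000
February 1 – September 30, 1998: 8 months at 3.3% → £1536000 × 3.3% × 8/12 = £33792.0000
October 1 – December 31, 1998: 3 months at 1.3% → £1536000 × 1.3% × 3/12 = £4992.0000
Total = £43904.0000

£43904.00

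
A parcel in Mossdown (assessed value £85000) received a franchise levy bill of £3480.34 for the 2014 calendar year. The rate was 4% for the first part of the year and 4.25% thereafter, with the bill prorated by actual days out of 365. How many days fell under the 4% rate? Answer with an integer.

227 days

Let d = days at the first rate; then 365 − d days at the second rate.
£85000 × [4%·d + 4.25%·(365−d)] / 365 = £3480.34
Solving gives d = 227, so the new rate took effect on 16 Aug 2014.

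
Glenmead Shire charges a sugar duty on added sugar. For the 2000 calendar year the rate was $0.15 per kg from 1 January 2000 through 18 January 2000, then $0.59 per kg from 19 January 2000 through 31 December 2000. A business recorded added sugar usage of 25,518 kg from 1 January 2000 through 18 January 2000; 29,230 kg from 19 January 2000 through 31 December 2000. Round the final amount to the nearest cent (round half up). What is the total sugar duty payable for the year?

1 January – 18 January 2000: 25,518 kg at $0.15/kg → $3,827.70
19 January – 31 December 2000: 29,230 kg at $0.59/kg → $17,245.70

$21,073.40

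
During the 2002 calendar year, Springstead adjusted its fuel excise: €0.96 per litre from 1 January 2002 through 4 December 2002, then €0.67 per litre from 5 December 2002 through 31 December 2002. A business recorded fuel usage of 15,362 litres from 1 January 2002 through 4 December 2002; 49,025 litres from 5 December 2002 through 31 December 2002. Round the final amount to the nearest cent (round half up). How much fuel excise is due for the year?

€47,594.27

1 January – 4 December 2002: 15,362 litres at €0.96/litre → €14,747.52
5 December – 31 December 2002: 49,025 litres at €0.67/litre → €32,846.75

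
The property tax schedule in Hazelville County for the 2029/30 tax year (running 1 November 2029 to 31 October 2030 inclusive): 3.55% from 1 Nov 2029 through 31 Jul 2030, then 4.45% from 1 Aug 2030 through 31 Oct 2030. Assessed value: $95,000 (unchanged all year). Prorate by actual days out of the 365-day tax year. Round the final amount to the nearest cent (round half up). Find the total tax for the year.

$3,588.01

1 Nov 2029 – 31 Jul 2030: 273 days at 3.55% → $95,000 × 3.55% × 273/365 = $2,522.4452
1 Aug – 31 Oct 2030: 92 days at 4.45% → $95,000 × 4.45% × 92/365 = $1,065.5616
Total = $3,588.0068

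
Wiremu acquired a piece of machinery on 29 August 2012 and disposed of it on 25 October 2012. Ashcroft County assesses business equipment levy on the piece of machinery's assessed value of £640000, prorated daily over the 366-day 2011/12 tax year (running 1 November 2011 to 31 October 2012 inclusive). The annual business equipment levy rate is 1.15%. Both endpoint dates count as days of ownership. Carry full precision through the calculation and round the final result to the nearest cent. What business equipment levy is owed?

£1166.34

Days held (29 August – 25 October 2012): 58 out of 366
Tax = £640000 × 1.15% × 58/366 = £1166.3388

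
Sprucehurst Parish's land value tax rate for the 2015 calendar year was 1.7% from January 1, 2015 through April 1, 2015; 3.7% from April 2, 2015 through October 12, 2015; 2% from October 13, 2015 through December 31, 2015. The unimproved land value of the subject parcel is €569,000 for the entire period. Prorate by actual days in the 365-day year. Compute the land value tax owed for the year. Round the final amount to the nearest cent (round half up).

€16,095.68

January 1 – April 1, 2015: 91 days at 1.7% → €569,000 × 1.7% × 91/365 = €2,411.6247
April 2 – October 12, 2015: 194 days at 3.7% → €569,000 × 3.7% × 194/365 = €11,189.8137
October 13 – December 31, 2015: 80 days at 2% → €569,000 × 2% × 80/365 = €2,494.2466
Total = €16,095.6849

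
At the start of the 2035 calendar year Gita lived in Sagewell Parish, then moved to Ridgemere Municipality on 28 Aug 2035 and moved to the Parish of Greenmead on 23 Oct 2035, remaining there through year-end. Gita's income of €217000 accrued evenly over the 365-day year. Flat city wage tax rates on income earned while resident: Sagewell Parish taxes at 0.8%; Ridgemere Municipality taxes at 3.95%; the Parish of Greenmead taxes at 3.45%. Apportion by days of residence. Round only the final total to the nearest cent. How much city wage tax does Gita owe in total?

€3887.57

Sagewell Parish, 1 Jan – 27 Aug 2035: 239 days → €217000 × 0.8% × 239/365 = €1136.7233
Ridgemere Municipality, 28 Aug – 22 Oct 2035: 56 days → €217000 × 3.95% × 56/365 = €1315.0795
The Parish of Greenmead, 23 Oct – 31 Dec 2035: 70 days → €217000 × 3.45% × 70/365 = €1435.7671
Total = €3887.5699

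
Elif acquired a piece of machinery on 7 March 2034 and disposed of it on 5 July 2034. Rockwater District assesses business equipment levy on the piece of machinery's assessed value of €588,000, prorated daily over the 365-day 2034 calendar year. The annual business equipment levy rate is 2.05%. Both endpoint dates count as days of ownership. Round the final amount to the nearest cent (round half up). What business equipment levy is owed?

Days held (7 March – 5 July 2034): 121 out of 365
Tax = €588,000 × 2.05% × 121/365 = €3,995.9836

€3,995.98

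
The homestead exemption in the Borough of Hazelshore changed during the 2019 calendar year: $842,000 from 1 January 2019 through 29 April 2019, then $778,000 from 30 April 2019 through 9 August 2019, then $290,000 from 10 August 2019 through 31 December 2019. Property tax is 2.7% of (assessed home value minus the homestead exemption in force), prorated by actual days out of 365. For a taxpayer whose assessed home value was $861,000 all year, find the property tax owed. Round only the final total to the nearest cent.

$6,875.83

1 January – 29 April 2019: 119 days, exemption $842,000 → ($861,000 − $842,000) × 2.7% × 119/365 = $167.2521
30 April – 9 August 2019: 102 days, exemption $778,000 → ($861,000 − $778,000) × 2.7% × 102/365 = $626.2521
10 August – 31 December 2019: 144 days, exemption $290,000 → ($861,000 − $290,000) × 2.7% × 144/365 = $6,082.3233
Total = $6,875.8274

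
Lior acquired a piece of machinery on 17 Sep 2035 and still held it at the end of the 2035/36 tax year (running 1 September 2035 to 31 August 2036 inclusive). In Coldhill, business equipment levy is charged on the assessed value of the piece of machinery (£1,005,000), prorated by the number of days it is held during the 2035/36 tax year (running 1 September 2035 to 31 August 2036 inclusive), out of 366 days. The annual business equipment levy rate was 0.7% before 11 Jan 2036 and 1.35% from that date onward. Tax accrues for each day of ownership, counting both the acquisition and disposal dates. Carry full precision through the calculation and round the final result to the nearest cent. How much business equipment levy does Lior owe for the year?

17 Sep 2035 – 10 Jan 2036: 116 days at 0.7% → £1,005,000 × 0.7% × 116/366 = £2,229.6721
11 Jan – 31 Aug 2036: 234 days at 1.35% → £1,005,000 × 1.35% × 234/366 = £8,674.3033
Total = £10,903.9754

£10,903.98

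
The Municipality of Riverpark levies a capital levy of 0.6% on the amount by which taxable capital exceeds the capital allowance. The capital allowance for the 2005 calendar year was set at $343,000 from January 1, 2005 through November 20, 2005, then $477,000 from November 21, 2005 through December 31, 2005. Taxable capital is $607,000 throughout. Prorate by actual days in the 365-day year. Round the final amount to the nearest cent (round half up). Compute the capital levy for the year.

January 1 – November 20, 2005: 324 days, exemption $343,000 → ($607,000 − $343,000) × 0.6% × 324/365 = $1,406.0712
November 21 – December 31, 2005: 41 days, exemption $477,000 → ($607,000 − $477,000) × 0.6% × 41/365 = $87.6164
Total = $1,493.6877

$1,493.69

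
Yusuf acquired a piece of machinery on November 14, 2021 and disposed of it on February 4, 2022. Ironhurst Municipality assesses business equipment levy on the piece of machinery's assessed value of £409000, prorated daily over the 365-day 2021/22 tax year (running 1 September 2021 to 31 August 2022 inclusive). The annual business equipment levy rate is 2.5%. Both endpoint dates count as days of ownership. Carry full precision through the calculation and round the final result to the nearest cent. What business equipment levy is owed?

£2325.14

Days held (November 14, 2021 – February 4, 2022): 83 out of 365
Tax = £409000 × 2.5% × 83/365 = £2325.1370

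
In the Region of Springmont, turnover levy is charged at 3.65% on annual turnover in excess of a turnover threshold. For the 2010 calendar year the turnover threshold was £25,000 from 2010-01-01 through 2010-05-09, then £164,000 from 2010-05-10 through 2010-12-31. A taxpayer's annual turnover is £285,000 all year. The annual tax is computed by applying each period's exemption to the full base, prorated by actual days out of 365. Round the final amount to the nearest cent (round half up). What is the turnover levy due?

£6,209.60

2010-01-01 to 2010-05-09: 129 days, exemption £25,000 → (£285,000 − £25,000) × 3.65% × 129/365 = £3,354.0000
2010-05-10 to 2010-12-31: 236 days, exemption £164,000 → (£285,000 − £164,000) × 3.65% × 236/365 = £2,855.6000
Total = £6,209.6000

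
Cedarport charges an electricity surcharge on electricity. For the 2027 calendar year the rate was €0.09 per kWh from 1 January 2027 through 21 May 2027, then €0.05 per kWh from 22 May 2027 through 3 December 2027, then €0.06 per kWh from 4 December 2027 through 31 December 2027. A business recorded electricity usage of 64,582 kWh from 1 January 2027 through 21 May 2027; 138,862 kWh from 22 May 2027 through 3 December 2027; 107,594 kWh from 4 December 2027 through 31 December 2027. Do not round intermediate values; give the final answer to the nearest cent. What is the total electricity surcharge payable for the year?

1 January – 21 May 2027: 64,582 kWh at €0.09/kWh → €5812.38
22 May – 3 December 2027: 138,862 kWh at €0.05/kWh → €6943.10
4 December – 31 December 2027: 107,594 kWh at €0.06/kWh → €6455.64

€19211.12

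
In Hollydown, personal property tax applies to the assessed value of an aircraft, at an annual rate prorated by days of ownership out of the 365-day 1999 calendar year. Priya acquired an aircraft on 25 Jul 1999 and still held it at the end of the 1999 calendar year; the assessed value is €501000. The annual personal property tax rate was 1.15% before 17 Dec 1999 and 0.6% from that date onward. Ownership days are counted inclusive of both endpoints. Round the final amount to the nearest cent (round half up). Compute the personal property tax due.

€2412.35

25 Jul – 16 Dec 1999: 145 days at 1.15% → €501000 × 1.15% × 145/365 = €2288.8151
17 Dec – 31 Dec 1999: 15 days at 0.6% → €501000 × 0.6% × 15/365 = €123.5342
Total = €2412.3493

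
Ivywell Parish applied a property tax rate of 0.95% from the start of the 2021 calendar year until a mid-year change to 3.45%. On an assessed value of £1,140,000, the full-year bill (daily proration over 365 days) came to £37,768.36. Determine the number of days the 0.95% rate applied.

20 days

Let d = days at the first rate; then 365 − d days at the second rate.
£1,140,000 × [0.95%·d + 3.45%·(365−d)] / 365 = £37,768.36
Solving gives d = 20, so the new rate took effect on January 21, 2021.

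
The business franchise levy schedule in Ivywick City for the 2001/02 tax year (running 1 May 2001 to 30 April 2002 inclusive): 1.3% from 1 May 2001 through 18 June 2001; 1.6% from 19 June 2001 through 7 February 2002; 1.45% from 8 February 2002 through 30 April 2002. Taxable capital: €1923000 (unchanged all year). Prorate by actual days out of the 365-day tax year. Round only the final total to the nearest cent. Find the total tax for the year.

€29345.51

1 May – 18 June 2001: 49 days at 1.3% → €1923000 × 1.3% × 49/365 = €3356.0301
19 June 2001 – 7 February 2002: 234 days at 1.6% → €1923000 × 1.6% × 234/365 = €19725.2384
8 February – 30 April 2002: 82 days at 1.45% → €1923000 × 1.45% × 82/365 = €6264.2384
Total = €29345.5068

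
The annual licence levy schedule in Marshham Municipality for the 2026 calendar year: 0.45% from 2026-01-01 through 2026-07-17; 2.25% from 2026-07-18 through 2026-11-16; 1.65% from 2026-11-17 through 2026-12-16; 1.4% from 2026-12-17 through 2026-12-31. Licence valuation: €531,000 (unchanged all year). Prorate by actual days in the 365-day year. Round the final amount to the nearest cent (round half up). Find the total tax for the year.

€6,315.26

2026-01-01 to 2026-07-17: 198 days at 0.45% → €531,000 × 0.45% × 198/365 = €1,296.2219
2026-07-18 to 2026-11-16: 122 days at 2.25% → €531,000 × 2.25% × 122/365 = €3,993.4110
2026-11-17 to 2026-12-16: 30 days at 1.65% → €531,000 × 1.65% × 30/365 = €720.1233
2026-12-17 to 2026-12-31: 15 days at 1.4% → €531,000 × 1.4% × 15/365 = €305.5068
Total = €6,315.2630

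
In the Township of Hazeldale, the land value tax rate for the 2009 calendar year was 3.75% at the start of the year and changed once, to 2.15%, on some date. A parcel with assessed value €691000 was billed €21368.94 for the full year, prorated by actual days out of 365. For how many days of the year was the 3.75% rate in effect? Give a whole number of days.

215 days

Let d = days at the first rate; then 365 − d days at the second rate.
€691000 × [3.75%·d + 2.15%·(365−d)] / 365 = €21368.94
Solving gives d = 215, so the new rate took effect on August 4, 2009.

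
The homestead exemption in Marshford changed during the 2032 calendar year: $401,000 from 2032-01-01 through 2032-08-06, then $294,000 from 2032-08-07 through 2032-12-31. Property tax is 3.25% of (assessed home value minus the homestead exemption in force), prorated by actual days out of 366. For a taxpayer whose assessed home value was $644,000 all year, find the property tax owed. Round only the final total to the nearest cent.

$9,294.20

2032-01-01 to 2032-08-06: 219 days, exemption $401,000 → ($644,000 − $401,000) × 3.25% × 219/366 = $4,725.5533
2032-08-07 to 2032-12-31: 147 days, exemption $294,000 → ($644,000 − $294,000) × 3.25% × 147/366 = $4,568.6475
Total = $9,294.2008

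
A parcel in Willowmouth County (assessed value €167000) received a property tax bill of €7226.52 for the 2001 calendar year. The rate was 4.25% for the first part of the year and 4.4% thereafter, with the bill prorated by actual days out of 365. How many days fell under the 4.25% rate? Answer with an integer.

Let d = days at the first rate; then 365 − d days at the second rate.
€167000 × [4.25%·d + 4.4%·(365−d)] / 365 = €7226.52
Solving gives d = 177, so the new rate took effect on June 27, 2001.

177 days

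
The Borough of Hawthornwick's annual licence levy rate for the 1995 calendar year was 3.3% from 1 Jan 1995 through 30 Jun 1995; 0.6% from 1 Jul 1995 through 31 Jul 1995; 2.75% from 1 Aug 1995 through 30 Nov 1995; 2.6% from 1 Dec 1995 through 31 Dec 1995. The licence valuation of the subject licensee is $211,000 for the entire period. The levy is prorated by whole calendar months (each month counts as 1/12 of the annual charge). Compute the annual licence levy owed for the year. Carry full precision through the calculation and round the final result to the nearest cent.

$5,978.33

1 Jan – 30 Jun 1995: 6 months at 3.3% → $211,000 × 3.3% × 6/12 = $3,481.5000
1 Jul – 31 Jul 1995: 1 month at 0.6% → $211,000 × 0.6% × 1/12 = $105.5000
1 Aug – 30 Nov 1995: 4 months at 2.75% → $211,000 × 2.75% × 4/12 = $1,934.1667
1 Dec – 31 Dec 1995: 1 month at 2.6% → $211,000 × 2.6% × 1/12 = $457.1667
Total = $5,978.3333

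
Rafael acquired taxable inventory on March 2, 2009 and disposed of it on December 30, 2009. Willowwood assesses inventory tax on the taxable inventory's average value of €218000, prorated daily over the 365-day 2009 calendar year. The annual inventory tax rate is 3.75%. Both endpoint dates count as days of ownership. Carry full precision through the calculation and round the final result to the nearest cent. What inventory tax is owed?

€6808.77

Days held (March 2 – December 30, 2009): 304 out of 365
Tax = €218000 × 3.75% × 304/365 = €6808.7671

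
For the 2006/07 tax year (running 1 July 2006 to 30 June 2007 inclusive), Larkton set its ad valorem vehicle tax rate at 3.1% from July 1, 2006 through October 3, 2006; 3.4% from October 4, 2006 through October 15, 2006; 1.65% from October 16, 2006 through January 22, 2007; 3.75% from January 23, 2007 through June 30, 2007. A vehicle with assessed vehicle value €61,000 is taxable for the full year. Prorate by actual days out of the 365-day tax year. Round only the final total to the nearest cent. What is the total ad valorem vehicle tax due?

€1,829.83

July 1 – October 3, 2006: 95 days at 3.1% → €61,000 × 3.1% × 95/365 = €492.1781
October 4 – October 15, 2006: 12 days at 3.4% → €61,000 × 3.4% × 12/365 = €68.1863
October 16, 2006 – January 22, 2007: 99 days at 1.65% → €61,000 × 1.65% × 99/365 = €272.9959
January 23 – June 30, 2007: 159 days at 3.75% → €61,000 × 3.75% × 159/365 = €996.4726
Total = €1,829.8329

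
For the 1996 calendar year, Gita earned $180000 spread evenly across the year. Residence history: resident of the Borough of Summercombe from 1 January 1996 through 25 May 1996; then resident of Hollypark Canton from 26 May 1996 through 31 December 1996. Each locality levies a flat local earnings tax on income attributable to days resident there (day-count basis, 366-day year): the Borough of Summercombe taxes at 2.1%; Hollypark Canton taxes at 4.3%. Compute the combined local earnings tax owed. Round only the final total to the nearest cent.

$6160.33

The Borough of Summercombe, 1 January – 25 May 1996: 146 days → $180000 × 2.1% × 146/366 = $1507.8689
Hollypark Canton, 26 May – 31 December 1996: 220 days → $180000 × 4.3% × 220/366 = $4652.4590
Total = $6160.3279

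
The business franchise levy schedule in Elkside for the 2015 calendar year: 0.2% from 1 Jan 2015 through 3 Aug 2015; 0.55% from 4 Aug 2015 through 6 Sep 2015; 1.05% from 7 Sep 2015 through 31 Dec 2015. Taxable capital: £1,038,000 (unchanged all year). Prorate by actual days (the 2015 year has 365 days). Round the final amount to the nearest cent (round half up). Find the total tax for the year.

1 Jan – 3 Aug 2015: 215 days at 0.2% → £1,038,000 × 0.2% × 215/365 = £1,222.8493
4 Aug – 6 Sep 2015: 34 days at 0.55% → £1,038,000 × 0.55% × 34/365 = £531.7973
7 Sep – 31 Dec 2015: 116 days at 1.05% → £1,038,000 × 1.05% × 116/365 = £3,463.7918
Total = £5,218.4384

£5,218.44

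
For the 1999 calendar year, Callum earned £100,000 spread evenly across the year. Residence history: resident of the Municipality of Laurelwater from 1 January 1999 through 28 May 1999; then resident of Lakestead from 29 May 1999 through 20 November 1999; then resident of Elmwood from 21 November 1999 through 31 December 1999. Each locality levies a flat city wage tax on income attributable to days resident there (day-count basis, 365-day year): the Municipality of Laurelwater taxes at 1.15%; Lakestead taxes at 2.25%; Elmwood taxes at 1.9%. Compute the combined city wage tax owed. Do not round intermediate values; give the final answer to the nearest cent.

£1,764.66

The Municipality of Laurelwater, 1 January – 28 May 1999: 148 days → £100,000 × 1.15% × 148/365 = £466.3014
Lakestead, 29 May – 20 November 1999: 176 days → £100,000 × 2.25% × 176/365 = £1,084.9315
Elmwood, 21 November – 31 December 1999: 41 days → £100,000 × 1.9% × 41/365 = £213.4247
Total = £1,764.6575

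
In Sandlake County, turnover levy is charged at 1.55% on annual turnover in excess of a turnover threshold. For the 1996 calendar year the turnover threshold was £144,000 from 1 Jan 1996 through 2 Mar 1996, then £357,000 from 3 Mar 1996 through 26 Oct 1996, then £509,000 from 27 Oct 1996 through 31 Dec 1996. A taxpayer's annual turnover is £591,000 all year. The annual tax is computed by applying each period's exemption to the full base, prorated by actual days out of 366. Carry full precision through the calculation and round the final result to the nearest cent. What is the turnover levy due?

£3,761.42

1 Jan – 2 Mar 1996: 62 days, exemption £144,000 → (£591,000 − £144,000) × 1.55% × 62/366 = £1,173.6803
3 Mar – 26 Oct 1996: 238 days, exemption £357,000 → (£591,000 − £357,000) × 1.55% × 238/366 = £2,358.5410
27 Oct – 31 Dec 1996: 66 days, exemption £509,000 → (£591,000 − £509,000) × 1.55% × 66/366 = £229.1967
Total = £3,761.4180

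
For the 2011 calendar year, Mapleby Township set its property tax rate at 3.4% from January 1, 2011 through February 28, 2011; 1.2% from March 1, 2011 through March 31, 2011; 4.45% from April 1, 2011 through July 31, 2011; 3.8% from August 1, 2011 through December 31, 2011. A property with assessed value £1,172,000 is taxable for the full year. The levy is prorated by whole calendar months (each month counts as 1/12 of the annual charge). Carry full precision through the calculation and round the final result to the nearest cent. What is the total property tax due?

January 1 – February 28, 2011: 2 months at 3.4% → £1,172,000 × 3.4% × 2/12 = £6,641.3333
March 1 – March 31, 2011: 1 month at 1.2% → £1,172,000 × 1.2% × 1/12 = £1,172.0000
April 1 – July 31, 2011: 4 months at 4.45% → £1,172,000 × 4.45% × 4/12 = £17,384.6667
August 1 – December 31, 2011: 5 months at 3.8% → £1,172,000 × 3.8% × 5/12 = £18,556.6667
Total = £43,754.6667

£43,754.67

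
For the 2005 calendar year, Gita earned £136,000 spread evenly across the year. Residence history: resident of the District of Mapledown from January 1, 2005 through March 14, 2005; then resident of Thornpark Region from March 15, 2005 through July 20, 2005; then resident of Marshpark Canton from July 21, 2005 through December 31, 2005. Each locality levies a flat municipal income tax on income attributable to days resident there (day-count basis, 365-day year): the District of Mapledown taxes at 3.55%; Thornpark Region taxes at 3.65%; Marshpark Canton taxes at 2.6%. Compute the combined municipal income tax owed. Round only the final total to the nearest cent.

The District of Mapledown, January 1 – March 14, 2005: 73 days → £136,000 × 3.55% × 73/365 = £965.6000
Thornpark Region, March 15 – July 20, 2005: 128 days → £136,000 × 3.65% × 128/365 = £1,740.8000
Marshpark Canton, July 21 – December 31, 2005: 164 days → £136,000 × 2.6% × 164/365 = £1,588.7781
Total = £4,295.1781

£4,295.18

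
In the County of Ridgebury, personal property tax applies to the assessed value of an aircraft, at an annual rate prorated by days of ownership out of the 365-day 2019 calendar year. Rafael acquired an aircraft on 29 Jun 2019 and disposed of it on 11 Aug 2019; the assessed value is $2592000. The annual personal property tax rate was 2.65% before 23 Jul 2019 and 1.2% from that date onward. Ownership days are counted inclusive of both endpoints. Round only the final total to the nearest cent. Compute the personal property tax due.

29 Jun – 22 Jul 2019: 24 days at 2.65% → $2592000 × 2.65% × 24/365 = $4516.4712
23 Jul – 11 Aug 2019: 20 days at 1.2% → $2592000 × 1.2% × 20/365 = $1704.3288
Total = $6220.8000

$6220.80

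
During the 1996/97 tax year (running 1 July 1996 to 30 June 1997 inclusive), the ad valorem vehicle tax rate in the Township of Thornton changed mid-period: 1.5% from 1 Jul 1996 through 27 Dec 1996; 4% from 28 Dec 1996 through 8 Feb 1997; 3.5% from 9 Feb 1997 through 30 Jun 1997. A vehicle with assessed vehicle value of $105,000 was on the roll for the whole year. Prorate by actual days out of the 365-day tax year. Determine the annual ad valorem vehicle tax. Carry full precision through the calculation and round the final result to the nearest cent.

1 Jul – 27 Dec 1996: 180 days at 1.5% → $105,000 × 1.5% × 180/365 = $776.7123
28 Dec 1996 – 8 Feb 1997: 43 days at 4% → $105,000 × 4% × 43/365 = $494.7945
9 Feb – 30 Jun 1997: 142 days at 3.5% → $105,000 × 3.5% × 142/365 = $1,429.7260
Total = $2,701.2329

$2,701.23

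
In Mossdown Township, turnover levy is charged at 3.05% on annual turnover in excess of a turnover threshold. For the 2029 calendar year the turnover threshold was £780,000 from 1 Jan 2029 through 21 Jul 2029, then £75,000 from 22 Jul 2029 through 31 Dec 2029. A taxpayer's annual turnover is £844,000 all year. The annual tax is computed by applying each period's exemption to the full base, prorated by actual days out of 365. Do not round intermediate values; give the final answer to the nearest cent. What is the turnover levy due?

1 Jan – 21 Jul 2029: 202 days, exemption £780,000 → (£844,000 − £780,000) × 3.05% × 202/365 = £1,080.2849
22 Jul – 31 Dec 2029: 163 days, exemption £75,000 → (£844,000 − £75,000) × 3.05% × 163/365 = £10,474.2014
Total = £11,554.4863

£11,554.49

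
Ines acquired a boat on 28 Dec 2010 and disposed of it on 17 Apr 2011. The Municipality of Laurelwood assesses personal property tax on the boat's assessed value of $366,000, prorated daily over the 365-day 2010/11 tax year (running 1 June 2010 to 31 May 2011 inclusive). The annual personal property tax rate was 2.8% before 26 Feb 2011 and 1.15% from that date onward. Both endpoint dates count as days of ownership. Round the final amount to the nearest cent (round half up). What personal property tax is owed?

28 Dec 2010 – 25 Feb 2011: 60 days at 2.8% → $366,000 × 2.8% × 60/365 = $1,684.6027
26 Feb – 17 Apr 2011: 51 days at 1.15% → $366,000 × 1.15% × 51/365 = $588.1068
Total = $2,272.7096

$2,272.71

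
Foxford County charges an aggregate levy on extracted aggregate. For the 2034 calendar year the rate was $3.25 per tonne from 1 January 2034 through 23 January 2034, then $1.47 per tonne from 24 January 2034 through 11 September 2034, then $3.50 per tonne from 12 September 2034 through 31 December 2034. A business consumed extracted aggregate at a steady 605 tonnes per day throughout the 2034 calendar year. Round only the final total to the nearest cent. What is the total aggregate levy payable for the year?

1 January – 23 January 2034: 23 days × 605 tonnes/day = 13,915 tonnes at $3.25/tonne → $45,223.75
24 January – 11 September 2034: 231 days × 605 tonnes/day = 139,755 tonnes at $1.47/tonne → $205,439.85
12 September – 31 December 2034: 111 days × 605 tonnes/day = 67,155 tonnes at $3.50/tonne → $235,042.50

$485,706.10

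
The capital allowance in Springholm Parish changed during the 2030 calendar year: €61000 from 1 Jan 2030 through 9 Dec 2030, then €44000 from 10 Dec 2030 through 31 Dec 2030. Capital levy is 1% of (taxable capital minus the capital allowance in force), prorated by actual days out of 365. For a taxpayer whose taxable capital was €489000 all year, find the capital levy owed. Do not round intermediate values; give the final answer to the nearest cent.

€4290.25

1 Jan – 9 Dec 2030: 343 days, exemption €61000 → (€489000 − €61000) × 1% × 343/365 = €4022.0274
10 Dec – 31 Dec 2030: 22 days, exemption €44000 → (€489000 − €44000) × 1% × 22/365 = €268.2192
Total = €4290.2466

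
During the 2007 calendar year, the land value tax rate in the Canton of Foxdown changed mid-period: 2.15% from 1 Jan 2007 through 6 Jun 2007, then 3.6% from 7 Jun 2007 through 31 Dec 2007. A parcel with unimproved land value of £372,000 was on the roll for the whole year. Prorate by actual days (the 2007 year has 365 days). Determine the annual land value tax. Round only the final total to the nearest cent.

1 Jan – 6 Jun 2007: 157 days at 2.15% → £372,000 × 2.15% × 157/365 = £3,440.2356
7 Jun – 31 Dec 2007: 208 days at 3.6% → £372,000 × 3.6% × 208/365 = £7,631.6055
Total = £11,071.8411

£11,071.84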